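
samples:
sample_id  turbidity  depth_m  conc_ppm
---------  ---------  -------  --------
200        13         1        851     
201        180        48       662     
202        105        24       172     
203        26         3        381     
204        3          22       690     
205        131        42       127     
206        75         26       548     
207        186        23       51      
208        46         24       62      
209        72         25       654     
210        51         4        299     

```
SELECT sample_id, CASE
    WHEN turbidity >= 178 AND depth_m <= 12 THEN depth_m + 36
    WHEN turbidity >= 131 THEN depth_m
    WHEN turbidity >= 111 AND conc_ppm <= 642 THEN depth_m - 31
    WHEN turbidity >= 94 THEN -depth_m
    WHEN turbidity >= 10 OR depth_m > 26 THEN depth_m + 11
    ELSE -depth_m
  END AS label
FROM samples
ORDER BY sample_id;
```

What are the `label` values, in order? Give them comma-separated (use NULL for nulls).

12, 48, -24, 14, -22, 42, 37, 23, 35, 36, 15

sample_id=200: turbidity >= 10 OR depth_m > 26 → 12
sample_id=201: turbidity >= 131 → 48
sample_id=202: turbidity >= 94 → -24
sample_id=203: turbidity >= 10 OR depth_m > 26 → 14
sample_id=204: ELSE → -22
sample_id=205: turbidity >= 131 → 42
sample_id=206: turbidity >= 10 OR depth_m > 26 → 37
sample_id=207: turbidity >= 131 → 23
sample_id=208: turbidity >= 10 OR depth_m > 26 → 35
sample_id=209: turbidity >= 10 OR depth_m > 26 → 36
sample_id=210: turbidity >= 10 OR depth_m > 26 → 15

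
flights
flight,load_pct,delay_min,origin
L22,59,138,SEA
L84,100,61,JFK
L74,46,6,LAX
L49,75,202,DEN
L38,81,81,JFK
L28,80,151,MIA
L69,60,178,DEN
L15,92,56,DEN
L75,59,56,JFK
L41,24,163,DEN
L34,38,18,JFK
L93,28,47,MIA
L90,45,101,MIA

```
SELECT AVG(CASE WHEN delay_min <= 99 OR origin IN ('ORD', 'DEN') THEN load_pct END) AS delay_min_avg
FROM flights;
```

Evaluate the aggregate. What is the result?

60.3

flight=L22: ✗
flight=L84: ✓ → 100
flight=L74: ✓ → 46
flight=L49: ✓ → 75
flight=L38: ✓ → 81
flight=L28: ✗
flight=L69: ✓ → 60
flight=L15: ✓ → 92
flight=L75: ✓ → 59
flight=L41: ✓ → 24
flight=L34: ✓ → 38
flight=L93: ✓ → 28
flight=L90: ✗
delay_min_avg = (100 + 46 + 75 + 81 + 60 + 92 + 59 + 24 + 38 + 28) / 10 = 60.3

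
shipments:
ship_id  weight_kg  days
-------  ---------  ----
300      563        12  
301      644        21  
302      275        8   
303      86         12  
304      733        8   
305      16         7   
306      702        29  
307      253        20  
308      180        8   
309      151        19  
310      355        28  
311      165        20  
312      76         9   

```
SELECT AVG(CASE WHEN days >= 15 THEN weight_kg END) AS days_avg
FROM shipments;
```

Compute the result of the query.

378.3333333333

ship_id=300: ✗
ship_id=301: ✓ → 644
ship_id=302: ✗
ship_id=303: ✗
ship_id=304: ✗
ship_id=305: ✗
ship_id=306: ✓ → 702
ship_id=307: ✓ → 253
ship_id=308: ✗
ship_id=309: ✓ → 151
ship_id=310: ✓ → 355
ship_id=311: ✓ → 165
ship_id=312: ✗
days_avg = (644 + 702 + 253 + 151 + 355 + 165) / 6 = 378.3333333333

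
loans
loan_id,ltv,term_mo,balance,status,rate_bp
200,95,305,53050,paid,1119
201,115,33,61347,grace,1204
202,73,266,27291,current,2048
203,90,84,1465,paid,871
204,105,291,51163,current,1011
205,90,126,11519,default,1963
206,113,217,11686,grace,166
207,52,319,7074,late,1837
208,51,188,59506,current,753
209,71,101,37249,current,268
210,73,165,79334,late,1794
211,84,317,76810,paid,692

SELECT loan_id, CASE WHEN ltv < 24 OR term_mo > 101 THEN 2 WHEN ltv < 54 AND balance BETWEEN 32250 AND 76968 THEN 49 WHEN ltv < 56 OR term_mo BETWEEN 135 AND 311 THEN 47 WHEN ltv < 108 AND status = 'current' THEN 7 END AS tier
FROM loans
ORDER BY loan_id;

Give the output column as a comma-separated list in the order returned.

loan_id=200: ltv < 24 OR term_mo > 101 → 2
loan_id=201: (no match → NULL) → NULL
loan_id=202: ltv < 24 OR term_mo > 101 → 2
loan_id=203: (no match → NULL) → NULL
loan_id=204: ltv < 24 OR term_mo > 101 → 2
loan_id=205: ltv < 24 OR term_mo > 101 → 2
loan_id=206: ltv < 24 OR term_mo > 101 → 2
loan_id=207: ltv < 24 OR term_mo > 101 → 2
loan_id=208: ltv < 24 OR term_mo > 101 → 2
loan_id=209: ltv < 108 AND status = 'current' → 7
loan_id=210: ltv < 24 OR term_mo > 101 → 2
loan_id=211: ltv < 24 OR term_mo > 101 → 2

2, NULL, 2, NULL, 2, 2, 2, 2, 2, 7, 2, 2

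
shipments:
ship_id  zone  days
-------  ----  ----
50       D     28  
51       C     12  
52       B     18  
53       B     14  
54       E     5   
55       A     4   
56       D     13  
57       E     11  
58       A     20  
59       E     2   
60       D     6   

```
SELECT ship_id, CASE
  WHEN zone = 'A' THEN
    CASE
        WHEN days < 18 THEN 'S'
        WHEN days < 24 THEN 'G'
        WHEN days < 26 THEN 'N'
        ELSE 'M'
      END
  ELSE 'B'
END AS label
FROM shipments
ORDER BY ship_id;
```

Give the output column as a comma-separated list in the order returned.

ship_id=50: zone='D' → outer ELSE → B
ship_id=51: zone='C' → outer ELSE → B
ship_id=52: zone='B' → outer ELSE → B
ship_id=53: zone='B' → outer ELSE → B
ship_id=54: zone='E' → outer ELSE → B
ship_id=55: zone='A' → inner[days < 18] → S
ship_id=56: zone='D' → outer ELSE → B
ship_id=57: zone='E' → outer ELSE → B
ship_id=58: zone='A' → inner[days < 24] → G
ship_id=59: zone='E' → outer ELSE → B
ship_id=60: zone='D' → outer ELSE → B

B, B, B, B, B, S, B, B, G, B, B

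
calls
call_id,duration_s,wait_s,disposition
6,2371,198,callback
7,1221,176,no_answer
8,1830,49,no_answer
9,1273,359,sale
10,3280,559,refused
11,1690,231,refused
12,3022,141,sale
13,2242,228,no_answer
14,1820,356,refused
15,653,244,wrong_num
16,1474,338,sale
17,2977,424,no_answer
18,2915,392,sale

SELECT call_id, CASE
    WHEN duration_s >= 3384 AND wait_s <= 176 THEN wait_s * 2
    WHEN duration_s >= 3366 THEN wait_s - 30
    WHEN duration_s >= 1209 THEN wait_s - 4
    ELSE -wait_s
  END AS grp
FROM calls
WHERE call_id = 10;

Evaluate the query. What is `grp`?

555

call_id = 10: duration_s=3280, wait_s=559, disposition=refused.
duration_s >= 3384 AND wait_s <= 176 → false
duration_s >= 3366 → false
duration_s >= 1209 → true → 555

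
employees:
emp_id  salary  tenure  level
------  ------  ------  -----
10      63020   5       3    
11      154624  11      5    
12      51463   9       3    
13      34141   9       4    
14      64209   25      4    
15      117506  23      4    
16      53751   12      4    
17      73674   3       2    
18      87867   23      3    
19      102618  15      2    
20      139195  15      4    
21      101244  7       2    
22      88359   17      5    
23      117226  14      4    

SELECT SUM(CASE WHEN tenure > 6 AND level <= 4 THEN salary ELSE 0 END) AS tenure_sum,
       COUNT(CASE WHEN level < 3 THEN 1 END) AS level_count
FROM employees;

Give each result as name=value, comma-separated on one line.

[tenure_sum: tenure > 6 AND level <= 4]
emp_id=10: ✗
emp_id=11: ✗
emp_id=12: ✓ → 51463
emp_id=13: ✓ → 34141
emp_id=14: ✓ → 64209
emp_id=15: ✓ → 117506
emp_id=16: ✓ → 53751
emp_id=17: ✗
emp_id=18: ✓ → 87867
emp_id=19: ✓ → 102618
emp_id=20: ✓ → 139195
emp_id=21: ✓ → 101244
emp_id=22: ✗
emp_id=23: ✓ → 117226
tenure_sum = 51463 + 34141 + 64209 + 117506 + 53751 + 87867 + 102618 + 139195 + 101244 + 117226 = 869220
—
[level_count: level < 3]
emp_id=10: ✗
emp_id=11: ✗
emp_id=12: ✗
emp_id=13: ✗
emp_id=14: ✗
emp_id=15: ✗
emp_id=16: ✗
emp_id=17: ✓ → 1
emp_id=18: ✗
emp_id=19: ✓ → 1
emp_id=20: ✗
emp_id=21: ✓ → 1
emp_id=22: ✗
emp_id=23: ✗
level_count = COUNT(1, 1, 1) = 3

tenure_sum=869220, level_count=3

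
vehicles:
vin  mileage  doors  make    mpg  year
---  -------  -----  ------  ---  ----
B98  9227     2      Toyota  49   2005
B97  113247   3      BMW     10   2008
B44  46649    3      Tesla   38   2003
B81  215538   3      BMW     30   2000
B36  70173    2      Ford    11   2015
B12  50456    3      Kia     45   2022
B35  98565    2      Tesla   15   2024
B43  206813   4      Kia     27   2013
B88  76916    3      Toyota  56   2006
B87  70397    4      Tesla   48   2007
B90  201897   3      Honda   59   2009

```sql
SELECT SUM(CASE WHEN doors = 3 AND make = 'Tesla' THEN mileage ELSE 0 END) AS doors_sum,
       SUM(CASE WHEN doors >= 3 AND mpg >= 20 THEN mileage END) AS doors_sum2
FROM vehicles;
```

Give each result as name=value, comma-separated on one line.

doors_sum=46649, doors_sum2=868666

[doors_sum: doors = 3 AND make = 'Tesla']
vin=B98: ✗
vin=B97: ✗
vin=B44: ✓ → 46649
vin=B81: ✗
vin=B36: ✗
vin=B12: ✗
vin=B35: ✗
vin=B43: ✗
vin=B88: ✗
vin=B87: ✗
vin=B90: ✗
doors_sum = 46649
—
[doors_sum2: doors >= 3 AND mpg >= 20]
vin=B98: ✗
vin=B97: ✗
vin=B44: ✓ → 46649
vin=B81: ✓ → 215538
vin=B36: ✗
vin=B12: ✓ → 50456
vin=B35: ✗
vin=B43: ✓ → 206813
vin=B88: ✓ → 76916
vin=B87: ✓ → 70397
vin=B90: ✓ → 201897
doors_sum2 = 46649 + 215538 + 50456 + 206813 + 76916 + 70397 + 201897 = 868666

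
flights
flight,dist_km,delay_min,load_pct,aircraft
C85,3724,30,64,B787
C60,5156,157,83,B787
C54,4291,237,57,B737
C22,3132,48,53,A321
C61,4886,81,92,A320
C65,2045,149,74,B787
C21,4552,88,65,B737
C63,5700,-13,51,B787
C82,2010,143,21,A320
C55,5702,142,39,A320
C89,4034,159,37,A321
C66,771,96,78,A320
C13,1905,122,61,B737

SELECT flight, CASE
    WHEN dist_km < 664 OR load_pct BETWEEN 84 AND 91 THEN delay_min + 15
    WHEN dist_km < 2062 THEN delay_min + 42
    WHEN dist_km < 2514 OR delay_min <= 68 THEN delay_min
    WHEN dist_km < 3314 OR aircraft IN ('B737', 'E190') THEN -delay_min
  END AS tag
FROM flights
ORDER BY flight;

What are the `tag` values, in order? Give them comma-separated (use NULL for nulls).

164, -88, 48, -237, NULL, NULL, NULL, -13, 191, 138, 185, 30, NULL

flight=C13: dist_km < 2062 → 164
flight=C21: dist_km < 3314 OR aircraft IN ('B737', 'E190') → -88
flight=C22: dist_km < 2514 OR delay_min <= 68 → 48
flight=C54: dist_km < 3314 OR aircraft IN ('B737', 'E190') → -237
flight=C55: (no match → NULL) → NULL
flight=C60: (no match → NULL) → NULL
flight=C61: (no match → NULL) → NULL
flight=C63: dist_km < 2514 OR delay_min <= 68 → -13
flight=C65: dist_km < 2062 → 191
flight=C66: dist_km < 2062 → 138
flight=C82: dist_km < 2062 → 185
flight=C85: dist_km < 2514 OR delay_min <= 68 → 30
flight=C89: (no match → NULL) → NULL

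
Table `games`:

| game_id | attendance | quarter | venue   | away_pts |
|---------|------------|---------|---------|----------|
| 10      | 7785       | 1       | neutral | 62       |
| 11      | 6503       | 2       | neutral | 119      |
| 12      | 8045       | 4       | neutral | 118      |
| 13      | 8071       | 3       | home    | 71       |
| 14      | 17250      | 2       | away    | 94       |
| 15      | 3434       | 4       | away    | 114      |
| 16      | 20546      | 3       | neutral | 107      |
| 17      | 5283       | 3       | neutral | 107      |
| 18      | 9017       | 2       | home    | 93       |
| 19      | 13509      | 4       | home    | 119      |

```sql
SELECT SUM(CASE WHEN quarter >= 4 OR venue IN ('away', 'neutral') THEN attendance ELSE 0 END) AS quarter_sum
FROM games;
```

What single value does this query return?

game_id=10: ✓ → 7785
game_id=11: ✓ → 6503
game_id=12: ✓ → 8045
game_id=13: ✗
game_id=14: ✓ → 17250
game_id=15: ✓ → 3434
game_id=16: ✓ → 20546
game_id=17: ✓ → 5283
game_id=18: ✗
game_id=19: ✓ → 13509
quarter_sum = 7785 + 6503 + 8045 + 17250 + 3434 + 20546 + 5283 + 13509 = 82355

82355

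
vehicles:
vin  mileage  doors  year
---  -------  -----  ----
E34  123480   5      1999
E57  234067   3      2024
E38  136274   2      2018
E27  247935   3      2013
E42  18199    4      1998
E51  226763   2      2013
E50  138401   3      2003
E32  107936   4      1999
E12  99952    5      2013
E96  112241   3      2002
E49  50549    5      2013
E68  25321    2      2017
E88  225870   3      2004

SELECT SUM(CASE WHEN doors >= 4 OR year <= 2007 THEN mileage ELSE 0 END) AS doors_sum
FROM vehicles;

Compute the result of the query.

876628

vin=E34: ✓ → 123480
vin=E57: ✗
vin=E38: ✗
vin=E27: ✗
vin=E42: ✓ → 18199
vin=E51: ✗
vin=E50: ✓ → 138401
vin=E32: ✓ → 107936
vin=E12: ✓ → 99952
vin=E96: ✓ → 112241
vin=E49: ✓ → 50549
vin=E68: ✗
vin=E88: ✓ → 225870
doors_sum = 123480 + 18199 + 138401 + 107936 + 99952 + 112241 + 50549 + 225870 = 876628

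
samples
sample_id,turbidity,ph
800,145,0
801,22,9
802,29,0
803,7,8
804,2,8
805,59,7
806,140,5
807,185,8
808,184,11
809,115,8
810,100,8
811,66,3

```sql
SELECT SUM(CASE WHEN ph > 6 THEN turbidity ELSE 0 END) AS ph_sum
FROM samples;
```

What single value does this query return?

674

sample_id=800: ✗
sample_id=801: ✓ → 22
sample_id=802: ✗
sample_id=803: ✓ → 7
sample_id=804: ✓ → 2
sample_id=805: ✓ → 59
sample_id=806: ✗
sample_id=807: ✓ → 185
sample_id=808: ✓ → 184
sample_id=809: ✓ → 115
sample_id=810: ✓ → 100
sample_id=811: ✗
ph_sum = 22 + 7 + 2 + 59 + 185 + 184 + 115 + 100 = 674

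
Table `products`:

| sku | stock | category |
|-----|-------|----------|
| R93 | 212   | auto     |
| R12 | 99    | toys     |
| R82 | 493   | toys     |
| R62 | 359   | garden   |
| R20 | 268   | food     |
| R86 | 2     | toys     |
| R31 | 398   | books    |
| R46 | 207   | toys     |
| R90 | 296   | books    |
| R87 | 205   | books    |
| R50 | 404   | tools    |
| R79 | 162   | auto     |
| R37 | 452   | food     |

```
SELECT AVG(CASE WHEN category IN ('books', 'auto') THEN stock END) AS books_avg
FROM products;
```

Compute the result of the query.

sku=R93: ✓ → 212
sku=R12: ✗
sku=R82: ✗
sku=R62: ✗
sku=R20: ✗
sku=R86: ✗
sku=R31: ✓ → 398
sku=R46: ✗
sku=R90: ✓ → 296
sku=R87: ✓ → 205
sku=R50: ✗
sku=R79: ✓ → 162
sku=R37: ✗
books_avg = (212 + 398 + 296 + 205 + 162) / 5 = 254.6

254.6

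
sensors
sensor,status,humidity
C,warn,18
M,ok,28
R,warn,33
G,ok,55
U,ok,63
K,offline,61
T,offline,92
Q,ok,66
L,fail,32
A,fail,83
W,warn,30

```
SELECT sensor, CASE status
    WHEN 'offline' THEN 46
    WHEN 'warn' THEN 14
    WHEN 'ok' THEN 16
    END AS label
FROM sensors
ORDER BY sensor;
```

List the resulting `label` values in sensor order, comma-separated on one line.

sensor=A: (no match → NULL) → NULL
sensor=C: status='warn' → 14
sensor=G: status='ok' → 16
sensor=K: status='offline' → 46
sensor=L: (no match → NULL) → NULL
sensor=M: status='ok' → 16
sensor=Q: status='ok' → 16
sensor=R: status='warn' → 14
sensor=T: status='offline' → 46
sensor=U: status='ok' → 16
sensor=W: status='warn' → 14

NULL, 14, 16, 46, NULL, 16, 16, 14, 46, 16, 14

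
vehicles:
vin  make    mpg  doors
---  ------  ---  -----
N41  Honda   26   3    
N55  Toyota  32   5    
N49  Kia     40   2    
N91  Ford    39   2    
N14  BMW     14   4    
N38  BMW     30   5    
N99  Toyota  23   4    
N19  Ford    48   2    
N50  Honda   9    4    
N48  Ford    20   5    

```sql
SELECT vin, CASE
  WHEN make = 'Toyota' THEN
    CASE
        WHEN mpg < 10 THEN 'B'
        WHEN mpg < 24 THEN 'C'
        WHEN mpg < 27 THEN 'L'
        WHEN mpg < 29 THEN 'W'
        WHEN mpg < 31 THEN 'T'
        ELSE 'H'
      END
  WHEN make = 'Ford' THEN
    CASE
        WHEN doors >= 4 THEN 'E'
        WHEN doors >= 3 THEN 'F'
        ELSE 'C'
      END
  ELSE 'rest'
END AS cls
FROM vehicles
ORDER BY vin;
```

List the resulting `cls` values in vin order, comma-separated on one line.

vin=N14: make='BMW' → outer ELSE → rest
vin=N19: make='Ford' → inner[ELSE] → C
vin=N38: make='BMW' → outer ELSE → rest
vin=N41: make='Honda' → outer ELSE → rest
vin=N48: make='Ford' → inner[doors >= 4] → E
vin=N49: make='Kia' → outer ELSE → rest
vin=N50: make='Honda' → outer ELSE → rest
vin=N55: make='Toyota' → inner[ELSE] → H
vin=N91: make='Ford' → inner[ELSE] → C
vin=N99: make='Toyota' → inner[mpg < 24] → C

rest, C, rest, rest, E, rest, rest, H, C, C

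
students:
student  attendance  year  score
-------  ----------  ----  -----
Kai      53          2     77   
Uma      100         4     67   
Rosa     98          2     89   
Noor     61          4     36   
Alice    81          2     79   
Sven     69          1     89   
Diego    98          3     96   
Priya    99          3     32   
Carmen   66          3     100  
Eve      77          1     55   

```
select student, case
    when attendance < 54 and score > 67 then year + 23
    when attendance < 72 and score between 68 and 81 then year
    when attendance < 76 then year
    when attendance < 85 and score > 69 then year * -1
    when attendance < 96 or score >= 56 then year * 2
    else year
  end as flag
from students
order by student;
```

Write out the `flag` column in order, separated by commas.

student=Alice: attendance < 85 and score > 69 → -2
student=Carmen: attendance < 76 → 3
student=Diego: attendance < 96 or score >= 56 → 6
student=Eve: attendance < 96 or score >= 56 → 2
student=Kai: attendance < 54 and score > 67 → 25
student=Noor: attendance < 76 → 4
student=Priya: ELSE → 3
student=Rosa: attendance < 96 or score >= 56 → 4
student=Sven: attendance < 76 → 1
student=Uma: attendance < 96 or score >= 56 → 8

-2, 3, 6, 2, 25, 4, 3, 4, 1, 8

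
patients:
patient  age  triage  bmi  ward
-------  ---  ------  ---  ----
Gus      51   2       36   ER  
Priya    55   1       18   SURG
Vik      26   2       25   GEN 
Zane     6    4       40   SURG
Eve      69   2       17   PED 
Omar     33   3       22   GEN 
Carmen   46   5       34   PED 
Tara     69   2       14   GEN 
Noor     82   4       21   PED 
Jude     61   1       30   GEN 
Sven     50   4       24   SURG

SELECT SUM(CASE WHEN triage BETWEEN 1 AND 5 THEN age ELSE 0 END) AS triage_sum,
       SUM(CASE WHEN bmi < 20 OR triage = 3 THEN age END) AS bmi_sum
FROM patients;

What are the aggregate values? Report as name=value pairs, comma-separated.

triage_sum=548, bmi_sum=226

[triage_sum: triage BETWEEN 1 AND 5]
patient=Gus: ✓ → 51
patient=Priya: ✓ → 55
patient=Vik: ✓ → 26
patient=Zane: ✓ → 6
patient=Eve: ✓ → 69
patient=Omar: ✓ → 33
patient=Carmen: ✓ → 46
patient=Tara: ✓ → 69
patient=Noor: ✓ → 82
patient=Jude: ✓ → 61
patient=Sven: ✓ → 50
triage_sum = 51 + 55 + 26 + 6 + 69 + 33 + 46 + 69 + 82 + 61 + 50 = 548
—
[bmi_sum: bmi < 20 OR triage = 3]
patient=Gus: ✗
patient=Priya: ✓ → 55
patient=Vik: ✗
patient=Zane: ✗
patient=Eve: ✓ → 69
patient=Omar: ✓ → 33
patient=Carmen: ✗
patient=Tara: ✓ → 69
patient=Noor: ✗
patient=Jude: ✗
patient=Sven: ✗
bmi_sum = 55 + 69 + 33 + 69 = 226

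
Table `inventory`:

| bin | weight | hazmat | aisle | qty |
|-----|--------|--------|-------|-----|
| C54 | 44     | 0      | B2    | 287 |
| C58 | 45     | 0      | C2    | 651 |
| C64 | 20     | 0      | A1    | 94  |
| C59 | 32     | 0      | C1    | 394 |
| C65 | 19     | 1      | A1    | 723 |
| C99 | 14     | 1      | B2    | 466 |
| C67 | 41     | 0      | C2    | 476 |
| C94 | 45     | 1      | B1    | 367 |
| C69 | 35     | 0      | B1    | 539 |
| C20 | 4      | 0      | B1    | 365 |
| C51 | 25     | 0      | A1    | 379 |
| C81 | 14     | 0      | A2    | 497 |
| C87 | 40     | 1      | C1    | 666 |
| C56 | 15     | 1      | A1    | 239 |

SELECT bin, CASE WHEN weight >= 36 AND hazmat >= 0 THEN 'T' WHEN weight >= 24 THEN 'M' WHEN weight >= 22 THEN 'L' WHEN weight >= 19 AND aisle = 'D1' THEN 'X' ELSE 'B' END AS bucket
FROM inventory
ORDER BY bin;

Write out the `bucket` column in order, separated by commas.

bin=C20: ELSE → B
bin=C51: weight >= 24 → M
bin=C54: weight >= 36 AND hazmat >= 0 → T
bin=C56: ELSE → B
bin=C58: weight >= 36 AND hazmat >= 0 → T
bin=C59: weight >= 24 → M
bin=C64: ELSE → B
bin=C65: ELSE → B
bin=C67: weight >= 36 AND hazmat >= 0 → T
bin=C69: weight >= 24 → M
bin=C81: ELSE → B
bin=C87: weight >= 36 AND hazmat >= 0 → T
bin=C94: weight >= 36 AND hazmat >= 0 → T
bin=C99: ELSE → B

B, M, T, B, T, M, B, B, T, M, B, T, T, B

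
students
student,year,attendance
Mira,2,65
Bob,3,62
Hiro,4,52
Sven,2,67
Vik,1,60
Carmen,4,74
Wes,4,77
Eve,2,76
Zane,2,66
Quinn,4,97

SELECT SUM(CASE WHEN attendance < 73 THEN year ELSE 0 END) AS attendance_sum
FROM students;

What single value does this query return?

14

student=Mira: ✓ → 2
student=Bob: ✓ → 3
student=Hiro: ✓ → 4
student=Sven: ✓ → 2
student=Vik: ✓ → 1
student=Carmen: ✗
student=Wes: ✗
student=Eve: ✗
student=Zane: ✓ → 2
student=Quinn: ✗
attendance_sum = 2 + 3 + 4 + 2 + 1 + 2 = 14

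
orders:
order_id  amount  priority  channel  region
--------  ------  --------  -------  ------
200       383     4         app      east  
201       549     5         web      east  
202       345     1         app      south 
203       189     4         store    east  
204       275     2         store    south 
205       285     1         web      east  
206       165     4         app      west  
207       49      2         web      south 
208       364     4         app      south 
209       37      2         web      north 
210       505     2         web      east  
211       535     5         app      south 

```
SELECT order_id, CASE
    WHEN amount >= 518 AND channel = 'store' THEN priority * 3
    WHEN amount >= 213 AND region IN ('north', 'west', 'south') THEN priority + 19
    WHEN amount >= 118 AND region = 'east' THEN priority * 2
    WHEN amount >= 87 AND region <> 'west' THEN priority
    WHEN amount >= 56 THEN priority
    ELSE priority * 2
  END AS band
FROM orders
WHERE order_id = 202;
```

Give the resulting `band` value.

20

order_id = 202: amount=345, priority=1, channel=app, region=south.
amount >= 518 AND channel = 'store' → false
amount >= 213 AND region IN ('north', 'west', 'south') → true → 20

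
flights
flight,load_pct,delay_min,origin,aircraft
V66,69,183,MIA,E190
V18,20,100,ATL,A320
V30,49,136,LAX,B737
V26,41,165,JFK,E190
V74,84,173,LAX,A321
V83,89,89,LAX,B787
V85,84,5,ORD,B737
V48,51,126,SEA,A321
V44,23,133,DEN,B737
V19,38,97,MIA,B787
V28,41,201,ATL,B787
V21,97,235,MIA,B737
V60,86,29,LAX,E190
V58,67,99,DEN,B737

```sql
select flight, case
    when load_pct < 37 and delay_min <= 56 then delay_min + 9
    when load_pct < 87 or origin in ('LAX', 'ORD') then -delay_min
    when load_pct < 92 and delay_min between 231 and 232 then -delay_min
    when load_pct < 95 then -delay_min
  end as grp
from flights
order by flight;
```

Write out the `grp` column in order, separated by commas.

flight=V18: load_pct < 87 or origin in ('LAX', 'ORD') → -100
flight=V19: load_pct < 87 or origin in ('LAX', 'ORD') → -97
flight=V21: (no match → NULL) → NULL
flight=V26: load_pct < 87 or origin in ('LAX', 'ORD') → -165
flight=V28: load_pct < 87 or origin in ('LAX', 'ORD') → -201
flight=V30: load_pct < 87 or origin in ('LAX', 'ORD') → -136
flight=V44: load_pct < 87 or origin in ('LAX', 'ORD') → -133
flight=V48: load_pct < 87 or origin in ('LAX', 'ORD') → -126
flight=V58: load_pct < 87 or origin in ('LAX', 'ORD') → -99
flight=V60: load_pct < 87 or origin in ('LAX', 'ORD') → -29
flight=V66: load_pct < 87 or origin in ('LAX', 'ORD') → -183
flight=V74: load_pct < 87 or origin in ('LAX', 'ORD') → -173
flight=V83: load_pct < 87 or origin in ('LAX', 'ORD') → -89
flight=V85: load_pct < 87 or origin in ('LAX', 'ORD') → -5

-100, -97, NULL, -165, -201, -136, -133, -126, -99, -29, -183, -173, -89, -5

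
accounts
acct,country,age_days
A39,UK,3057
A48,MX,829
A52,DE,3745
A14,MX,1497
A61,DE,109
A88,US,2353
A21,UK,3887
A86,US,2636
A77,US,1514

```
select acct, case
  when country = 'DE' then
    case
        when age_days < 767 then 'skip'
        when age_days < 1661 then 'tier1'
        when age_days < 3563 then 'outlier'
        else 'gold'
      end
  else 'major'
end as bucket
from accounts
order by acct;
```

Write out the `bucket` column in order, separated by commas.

major, major, major, major, gold, skip, major, major, major

acct=A14: country='MX' → outer ELSE → major
acct=A21: country='UK' → outer ELSE → major
acct=A39: country='UK' → outer ELSE → major
acct=A48: country='MX' → outer ELSE → major
acct=A52: country='DE' → inner[ELSE] → gold
acct=A61: country='DE' → inner[age_days < 767] → skip
acct=A77: country='US' → outer ELSE → major
acct=A86: country='US' → outer ELSE → major
acct=A88: country='US' → outer ELSE → major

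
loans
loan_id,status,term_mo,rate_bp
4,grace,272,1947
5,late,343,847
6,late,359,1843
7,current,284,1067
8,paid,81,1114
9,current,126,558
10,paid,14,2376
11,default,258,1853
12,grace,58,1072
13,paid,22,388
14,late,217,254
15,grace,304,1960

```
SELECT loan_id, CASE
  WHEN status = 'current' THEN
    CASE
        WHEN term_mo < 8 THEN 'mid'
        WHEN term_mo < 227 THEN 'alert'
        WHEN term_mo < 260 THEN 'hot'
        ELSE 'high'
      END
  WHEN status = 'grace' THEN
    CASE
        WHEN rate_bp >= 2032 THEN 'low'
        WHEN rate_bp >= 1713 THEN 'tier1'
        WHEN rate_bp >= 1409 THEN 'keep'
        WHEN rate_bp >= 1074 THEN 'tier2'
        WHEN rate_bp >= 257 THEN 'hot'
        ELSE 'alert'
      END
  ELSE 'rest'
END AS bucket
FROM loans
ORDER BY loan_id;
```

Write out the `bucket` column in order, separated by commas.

tier1, rest, rest, high, rest, alert, rest, rest, hot, rest, rest, tier1

loan_id=4: status='grace' → inner[rate_bp >= 1713] → tier1
loan_id=5: status='late' → outer ELSE → rest
loan_id=6: status='late' → outer ELSE → rest
loan_id=7: status='current' → inner[ELSE] → high
loan_id=8: status='paid' → outer ELSE → rest
loan_id=9: status='current' → inner[term_mo < 227] → alert
loan_id=10: status='paid' → outer ELSE → rest
loan_id=11: status='default' → outer ELSE → rest
loan_id=12: status='grace' → inner[rate_bp >= 257] → hot
loan_id=13: status='paid' → outer ELSE → rest
loan_id=14: status='late' → outer ELSE → rest
loan_id=15: status='grace' → inner[rate_bp >= 1713] → tier1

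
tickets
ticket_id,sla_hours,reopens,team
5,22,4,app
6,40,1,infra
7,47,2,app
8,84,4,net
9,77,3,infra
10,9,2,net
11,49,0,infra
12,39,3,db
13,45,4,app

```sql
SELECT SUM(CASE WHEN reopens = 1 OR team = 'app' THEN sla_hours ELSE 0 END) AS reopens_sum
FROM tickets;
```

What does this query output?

ticket_id=5: ✓ → 22
ticket_id=6: ✓ → 40
ticket_id=7: ✓ → 47
ticket_id=8: ✗
ticket_id=9: ✗
ticket_id=10: ✗
ticket_id=11: ✗
ticket_id=12: ✗
ticket_id=13: ✓ → 45
reopens_sum = 22 + 40 + 47 + 45 = 154

154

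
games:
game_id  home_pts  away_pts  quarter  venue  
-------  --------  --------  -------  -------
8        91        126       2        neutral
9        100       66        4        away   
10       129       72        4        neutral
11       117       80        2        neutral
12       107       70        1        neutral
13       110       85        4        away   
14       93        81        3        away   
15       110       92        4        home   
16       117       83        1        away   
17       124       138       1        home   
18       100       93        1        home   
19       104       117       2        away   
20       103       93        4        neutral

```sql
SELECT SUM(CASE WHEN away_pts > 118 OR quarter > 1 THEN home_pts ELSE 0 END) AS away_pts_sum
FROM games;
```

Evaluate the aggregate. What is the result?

1081

game_id=8: ✓ → 91
game_id=9: ✓ → 100
game_id=10: ✓ → 129
game_id=11: ✓ → 117
game_id=12: ✗
game_id=13: ✓ → 110
game_id=14: ✓ → 93
game_id=15: ✓ → 110
game_id=16: ✗
game_id=17: ✓ → 124
game_id=18: ✗
game_id=19: ✓ → 104
game_id=20: ✓ → 103
away_pts_sum = 91 + 100 + 129 + 117 + 110 + 93 + 110 + 124 + 104 + 103 = 1081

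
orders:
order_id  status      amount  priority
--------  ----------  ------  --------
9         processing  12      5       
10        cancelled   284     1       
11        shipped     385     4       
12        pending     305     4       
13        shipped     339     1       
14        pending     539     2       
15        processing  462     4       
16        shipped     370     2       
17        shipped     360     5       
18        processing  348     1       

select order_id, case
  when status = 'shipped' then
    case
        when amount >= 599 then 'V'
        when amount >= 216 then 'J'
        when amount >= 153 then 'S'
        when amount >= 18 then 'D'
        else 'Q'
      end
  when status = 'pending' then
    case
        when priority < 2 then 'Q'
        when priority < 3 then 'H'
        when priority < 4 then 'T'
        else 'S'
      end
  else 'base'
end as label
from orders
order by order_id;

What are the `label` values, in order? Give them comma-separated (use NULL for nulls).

base, base, J, S, J, H, base, J, J, base

order_id=9: status='processing' → outer ELSE → base
order_id=10: status='cancelled' → outer ELSE → base
order_id=11: status='shipped' → inner[amount >= 216] → J
order_id=12: status='pending' → inner[ELSE] → S
order_id=13: status='shipped' → inner[amount >= 216] → J
order_id=14: status='pending' → inner[priority < 3] → H
order_id=15: status='processing' → outer ELSE → base
order_id=16: status='shipped' → inner[amount >= 216] → J
order_id=17: status='shipped' → inner[amount >= 216] → J
order_id=18: status='processing' → outer ELSE → base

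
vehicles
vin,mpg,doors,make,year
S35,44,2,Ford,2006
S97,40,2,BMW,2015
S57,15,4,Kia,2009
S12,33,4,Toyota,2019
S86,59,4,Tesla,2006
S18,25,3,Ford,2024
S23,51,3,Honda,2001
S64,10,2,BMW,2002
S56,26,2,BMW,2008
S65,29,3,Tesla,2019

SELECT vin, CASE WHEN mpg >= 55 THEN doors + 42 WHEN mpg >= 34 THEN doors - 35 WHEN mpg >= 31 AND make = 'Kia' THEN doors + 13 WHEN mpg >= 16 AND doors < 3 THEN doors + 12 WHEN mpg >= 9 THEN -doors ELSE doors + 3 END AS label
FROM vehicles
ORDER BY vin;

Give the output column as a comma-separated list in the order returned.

-4, -3, -32, -33, 14, -4, -2, -3, 46, -33

vin=S12: mpg >= 9 → -4
vin=S18: mpg >= 9 → -3
vin=S23: mpg >= 34 → -32
vin=S35: mpg >= 34 → -33
vin=S56: mpg >= 16 AND doors < 3 → 14
vin=S57: mpg >= 9 → -4
vin=S64: mpg >= 9 → -2
vin=S65: mpg >= 9 → -3
vin=S86: mpg >= 55 → 46
vin=S97: mpg >= 34 → -33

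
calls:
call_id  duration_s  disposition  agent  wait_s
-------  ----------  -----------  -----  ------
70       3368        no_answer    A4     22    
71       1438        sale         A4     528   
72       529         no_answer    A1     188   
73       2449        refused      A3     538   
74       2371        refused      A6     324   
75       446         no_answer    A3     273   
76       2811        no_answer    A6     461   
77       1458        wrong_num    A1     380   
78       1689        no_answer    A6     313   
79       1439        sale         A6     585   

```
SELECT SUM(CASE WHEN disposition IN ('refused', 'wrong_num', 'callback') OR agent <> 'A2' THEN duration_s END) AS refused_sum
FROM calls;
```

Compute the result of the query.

call_id=70: ✓ → 3368
call_id=71: ✓ → 1438
call_id=72: ✓ → 529
call_id=73: ✓ → 2449
call_id=74: ✓ → 2371
call_id=75: ✓ → 446
call_id=76: ✓ → 2811
call_id=77: ✓ → 1458
call_id=78: ✓ → 1689
call_id=79: ✓ → 1439
refused_sum = 3368 + 1438 + 529 + 2449 + 2371 + 446 + 2811 + 1458 + 1689 + 1439 = 17998

17998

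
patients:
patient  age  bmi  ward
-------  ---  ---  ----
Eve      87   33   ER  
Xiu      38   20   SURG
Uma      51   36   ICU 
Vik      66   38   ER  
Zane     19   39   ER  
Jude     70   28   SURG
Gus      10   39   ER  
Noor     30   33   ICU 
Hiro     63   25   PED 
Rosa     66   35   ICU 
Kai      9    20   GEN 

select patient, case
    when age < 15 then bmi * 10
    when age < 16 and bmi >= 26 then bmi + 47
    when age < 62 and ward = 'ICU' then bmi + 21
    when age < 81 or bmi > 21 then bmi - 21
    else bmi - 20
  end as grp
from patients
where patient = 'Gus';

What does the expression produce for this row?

patient = Gus: age=10, bmi=39, ward=ER.
age < 15 → true → 390

390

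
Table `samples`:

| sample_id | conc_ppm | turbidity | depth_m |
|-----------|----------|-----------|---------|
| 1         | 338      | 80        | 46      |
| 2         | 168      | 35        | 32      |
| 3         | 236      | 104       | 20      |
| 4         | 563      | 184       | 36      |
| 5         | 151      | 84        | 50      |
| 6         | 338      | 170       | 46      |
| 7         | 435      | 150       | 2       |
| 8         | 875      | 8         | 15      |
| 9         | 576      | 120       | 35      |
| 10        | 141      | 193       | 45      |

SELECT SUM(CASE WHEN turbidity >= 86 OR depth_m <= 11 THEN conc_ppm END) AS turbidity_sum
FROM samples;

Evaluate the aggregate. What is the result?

sample_id=1: ✗
sample_id=2: ✗
sample_id=3: ✓ → 236
sample_id=4: ✓ → 563
sample_id=5: ✗
sample_id=6: ✓ → 338
sample_id=7: ✓ → 435
sample_id=8: ✗
sample_id=9: ✓ → 576
sample_id=10: ✓ → 141
turbidity_sum = 236 + 563 + 338 + 435 + 576 + 141 = 2289

2289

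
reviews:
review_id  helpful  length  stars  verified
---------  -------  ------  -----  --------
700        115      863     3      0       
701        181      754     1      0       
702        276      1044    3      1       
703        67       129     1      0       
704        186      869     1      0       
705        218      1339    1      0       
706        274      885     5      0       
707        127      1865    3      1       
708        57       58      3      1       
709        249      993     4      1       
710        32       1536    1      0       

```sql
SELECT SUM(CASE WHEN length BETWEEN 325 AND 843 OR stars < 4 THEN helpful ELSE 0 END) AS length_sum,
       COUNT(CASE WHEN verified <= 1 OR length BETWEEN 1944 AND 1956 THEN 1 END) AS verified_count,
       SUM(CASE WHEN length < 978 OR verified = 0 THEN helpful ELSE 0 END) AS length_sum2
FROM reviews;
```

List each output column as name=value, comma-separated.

length_sum=1259, verified_count=11, length_sum2=1130

[length_sum: length BETWEEN 325 AND 843 OR stars < 4]
review_id=700: ✓ → 115
review_id=701: ✓ → 181
review_id=702: ✓ → 276
review_id=703: ✓ → 67
review_id=704: ✓ → 186
review_id=705: ✓ → 218
review_id=706: ✗
review_id=707: ✓ → 127
review_id=708: ✓ → 57
review_id=709: ✗
review_id=710: ✓ → 32
length_sum = 115 + 181 + 276 + 67 + 186 + 218 + 127 + 57 + 32 = 1259
—
[verified_count: verified <= 1 OR length BETWEEN 1944 AND 1956]
review_id=700: ✓ → 1
review_id=701: ✓ → 1
review_id=702: ✓ → 1
review_id=703: ✓ → 1
review_id=704: ✓ → 1
review_id=705: ✓ → 1
review_id=706: ✓ → 1
review_id=707: ✓ → 1
review_id=708: ✓ → 1
review_id=709: ✓ → 1
review_id=710: ✓ → 1
verified_count = COUNT(1, 1, 1, 1, 1, 1, 1, 1, 1, 1, 1) = 11
—
[length_sum2: length < 978 OR verified = 0]
review_id=700: ✓ → 115
review_id=701: ✓ → 181
review_id=702: ✗
review_id=703: ✓ → 67
review_id=704: ✓ → 186
review_id=705: ✓ → 218
review_id=706: ✓ → 274
review_id=707: ✗
review_id=708: ✓ → 57
review_id=709: ✗
review_id=710: ✓ → 32
length_sum2 = 115 + 181 + 67 + 186 + 218 + 274 + 57 + 32 = 1130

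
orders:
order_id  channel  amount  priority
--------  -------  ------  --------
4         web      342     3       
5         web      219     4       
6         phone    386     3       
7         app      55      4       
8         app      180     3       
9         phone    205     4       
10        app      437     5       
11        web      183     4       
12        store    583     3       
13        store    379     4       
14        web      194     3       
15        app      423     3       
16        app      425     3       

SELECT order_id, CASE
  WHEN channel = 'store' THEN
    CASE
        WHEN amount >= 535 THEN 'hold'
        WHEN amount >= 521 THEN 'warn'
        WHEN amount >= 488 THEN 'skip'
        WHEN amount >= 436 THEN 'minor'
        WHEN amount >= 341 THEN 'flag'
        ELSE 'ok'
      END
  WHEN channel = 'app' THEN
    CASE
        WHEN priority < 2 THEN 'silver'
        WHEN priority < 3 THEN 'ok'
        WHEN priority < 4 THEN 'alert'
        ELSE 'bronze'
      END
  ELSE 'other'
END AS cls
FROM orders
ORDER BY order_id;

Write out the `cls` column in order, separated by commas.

other, other, other, bronze, alert, other, bronze, other, hold, flag, other, alert, alert

order_id=4: channel='web' → outer ELSE → other
order_id=5: channel='web' → outer ELSE → other
order_id=6: channel='phone' → outer ELSE → other
order_id=7: channel='app' → inner[ELSE] → bronze
order_id=8: channel='app' → inner[priority < 4] → alert
order_id=9: channel='phone' → outer ELSE → other
order_id=10: channel='app' → inner[ELSE] → bronze
order_id=11: channel='web' → outer ELSE → other
order_id=12: channel='store' → inner[amount >= 535] → hold
order_id=13: channel='store' → inner[amount >= 341] → flag
order_id=14: channel='web' → outer ELSE → other
order_id=15: channel='app' → inner[priority < 4] → alert
order_id=16: channel='app' → inner[priority < 4] → alert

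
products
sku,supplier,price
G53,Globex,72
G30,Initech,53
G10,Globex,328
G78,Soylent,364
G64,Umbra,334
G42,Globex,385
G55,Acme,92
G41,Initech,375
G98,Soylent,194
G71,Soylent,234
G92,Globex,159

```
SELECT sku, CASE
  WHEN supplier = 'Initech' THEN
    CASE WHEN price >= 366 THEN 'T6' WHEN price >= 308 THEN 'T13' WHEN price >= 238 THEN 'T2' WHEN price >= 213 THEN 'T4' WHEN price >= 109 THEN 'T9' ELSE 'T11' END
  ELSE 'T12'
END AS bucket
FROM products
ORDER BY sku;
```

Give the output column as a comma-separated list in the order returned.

sku=G10: supplier='Globex' → outer ELSE → T12
sku=G30: supplier='Initech' → inner[ELSE] → T11
sku=G41: supplier='Initech' → inner[price >= 366] → T6
sku=G42: supplier='Globex' → outer ELSE → T12
sku=G53: supplier='Globex' → outer ELSE → T12
sku=G55: supplier='Acme' → outer ELSE → T12
sku=G64: supplier='Umbra' → outer ELSE → T12
sku=G71: supplier='Soylent' → outer ELSE → T12
sku=G78: supplier='Soylent' → outer ELSE → T12
sku=G92: supplier='Globex' → outer ELSE → T12
sku=G98: supplier='Soylent' → outer ELSE → T12

T12, T11, T6, T12, T12, T12, T12, T12, T12, T12, T12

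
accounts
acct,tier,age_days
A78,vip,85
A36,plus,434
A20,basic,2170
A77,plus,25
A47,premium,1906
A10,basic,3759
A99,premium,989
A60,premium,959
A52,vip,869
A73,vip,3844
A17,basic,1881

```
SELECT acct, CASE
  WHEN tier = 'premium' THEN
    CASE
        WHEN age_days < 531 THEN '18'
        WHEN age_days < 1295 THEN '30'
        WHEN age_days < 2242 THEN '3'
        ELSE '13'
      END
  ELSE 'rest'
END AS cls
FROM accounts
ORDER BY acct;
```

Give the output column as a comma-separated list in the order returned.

acct=A10: tier='basic' → outer ELSE → rest
acct=A17: tier='basic' → outer ELSE → rest
acct=A20: tier='basic' → outer ELSE → rest
acct=A36: tier='plus' → outer ELSE → rest
acct=A47: tier='premium' → inner[age_days < 2242] → 3
acct=A52: tier='vip' → outer ELSE → rest
acct=A60: tier='premium' → inner[age_days < 1295] → 30
acct=A73: tier='vip' → outer ELSE → rest
acct=A77: tier='plus' → outer ELSE → rest
acct=A78: tier='vip' → outer ELSE → rest
acct=A99: tier='premium' → inner[age_days < 1295] → 30

rest, rest, rest, rest, 3, rest, 30, rest, rest, rest, 30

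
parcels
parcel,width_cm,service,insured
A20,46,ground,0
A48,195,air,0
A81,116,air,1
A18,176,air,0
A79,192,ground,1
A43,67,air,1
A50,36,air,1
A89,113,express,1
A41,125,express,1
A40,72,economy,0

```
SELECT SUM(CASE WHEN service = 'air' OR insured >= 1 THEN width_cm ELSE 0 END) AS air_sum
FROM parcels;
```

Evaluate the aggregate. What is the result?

1020

parcel=A20: ✗
parcel=A48: ✓ → 195
parcel=A81: ✓ → 116
parcel=A18: ✓ → 176
parcel=A79: ✓ → 192
parcel=A43: ✓ → 67
parcel=A50: ✓ → 36
parcel=A89: ✓ → 113
parcel=A41: ✓ → 125
parcel=A40: ✗
air_sum = 195 + 116 + 176 + 192 + 67 + 36 + 113 + 125 = 1020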